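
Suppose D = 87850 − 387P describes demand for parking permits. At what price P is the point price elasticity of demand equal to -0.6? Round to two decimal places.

Ed = −387P/(87850 − 387P). Set this equal to -0.6:
387P = 0.6·(87850 − 387P) ⇒ 387P(1 + 0.6) = 0.6·87850
P = 0.6·87850 / (387·1.6) = 85.1259…

85.13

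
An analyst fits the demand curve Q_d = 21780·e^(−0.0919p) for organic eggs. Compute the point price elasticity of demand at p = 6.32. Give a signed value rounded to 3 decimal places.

-0.581

dQ_d/dp = −0.0919·Q_d = -1119.78. At p = 6.32, Q_d = 12184.7.
Ed = (dQ_d/dp)·(p/Q_d) = (-1119.78) × (6.32/12184.7) = -0.58080…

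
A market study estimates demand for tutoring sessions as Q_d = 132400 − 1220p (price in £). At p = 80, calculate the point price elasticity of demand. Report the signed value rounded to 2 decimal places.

-2.80

dQ_d/dp = −1220. At p = 80, Q_d = 132400 − 1220(80) = 34800.
Ed = (dQ_d/dp)·(p/Q_d) = −1220 × (80/34800) = -2.8045…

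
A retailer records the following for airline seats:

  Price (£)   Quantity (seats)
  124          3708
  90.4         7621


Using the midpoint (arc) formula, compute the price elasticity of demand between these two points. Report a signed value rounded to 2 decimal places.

%ΔQ = (7621 − 3708) / [(3708 + 7621)/2] = 3913/5664.5 = 0.690793…
%ΔP = (90.4 − 124) / [(124 + 90.4)/2] = -33.6/107.2 = -0.313432…
Arc Ed = %ΔQ / %ΔP = (3913/5664.5) / (-33.6/107.2) = -2.2039…

-2.20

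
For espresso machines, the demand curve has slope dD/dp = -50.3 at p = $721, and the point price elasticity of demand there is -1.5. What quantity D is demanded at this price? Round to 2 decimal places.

24177.53

Ed = (dD/dp)·(p/D) ⇒ D = (dD/dp)·p/Ed = (-50.3)·721/(-1.5) = 24177.5333…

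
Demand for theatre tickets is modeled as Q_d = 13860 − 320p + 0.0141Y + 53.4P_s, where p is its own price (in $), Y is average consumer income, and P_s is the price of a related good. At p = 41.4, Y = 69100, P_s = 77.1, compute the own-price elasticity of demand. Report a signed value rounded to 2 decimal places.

-2.32

At the given values, Q_d = 13860 − 320(41.4) + 0.0141(69100) + 53.4(77.1) = 5703.45.
∂Q_d/∂p = −320.
E = (-320) × (41.4/5703.45) = -2.3228…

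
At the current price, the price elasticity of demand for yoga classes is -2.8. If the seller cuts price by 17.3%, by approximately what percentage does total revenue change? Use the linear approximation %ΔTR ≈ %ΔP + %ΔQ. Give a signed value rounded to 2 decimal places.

+31.14%

%ΔQ ≈ Ed × %ΔP = (-2.8) × (-17.3%) = +48.4400%
%ΔTR ≈ %ΔP + %ΔQ = (-17.3%) + (+48.4400%) = +31.1400%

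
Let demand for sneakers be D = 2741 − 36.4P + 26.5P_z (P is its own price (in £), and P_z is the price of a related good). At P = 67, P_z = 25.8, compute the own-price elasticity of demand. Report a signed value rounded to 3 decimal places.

At the given values, D = 2741 − 36.4(67) + 26.5(25.8) = 985.9.
∂D/∂P = −36.4.
E = (-36.4) × (67/985.9) = -2.47367…

-2.474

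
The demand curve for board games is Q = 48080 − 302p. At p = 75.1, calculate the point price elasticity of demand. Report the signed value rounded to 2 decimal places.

dQ/dp = −302. At p = 75.1, Q = 48080 − 302(75.1) = 25399.8.
Ed = (dQ/dp)·(p/Q) = −302 × (75.1/25399.8) = -0.8929…

-0.89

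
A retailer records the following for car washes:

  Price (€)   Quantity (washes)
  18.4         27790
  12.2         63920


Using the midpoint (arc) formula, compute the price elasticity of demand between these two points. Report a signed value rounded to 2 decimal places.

-1.94

%ΔQ = (63920 − 27790) / [(27790 + 63920)/2] = 36130/45855 = 0.787918…
%ΔP = (12.2 − 18.4) / [(18.4 + 12.2)/2] = -6.2/15.3 = -0.405228…
Arc Ed = %ΔQ / %ΔP = (36130/45855) / (-6.2/15.3) = -1.9443…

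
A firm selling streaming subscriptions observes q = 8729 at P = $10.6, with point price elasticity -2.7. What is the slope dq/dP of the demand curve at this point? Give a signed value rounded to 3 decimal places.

Ed = (dq/dP)·(P/q) ⇒ dq/dP = Ed·q/P = (-2.7)·8729/10.6 = -2223.42452…

-2223.425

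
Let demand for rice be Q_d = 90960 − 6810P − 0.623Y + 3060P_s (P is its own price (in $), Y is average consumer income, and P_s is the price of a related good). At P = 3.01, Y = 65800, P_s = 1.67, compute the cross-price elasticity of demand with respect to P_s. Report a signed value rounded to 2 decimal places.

At the given values, Q_d = 90960 − 6810(3.01) − 0.623(65800) + 3060(1.67) = 34578.7.
∂Q_d/∂P_s = 3060.
E = (3060) × (1.67/34578.7) = 0.1477…

0.15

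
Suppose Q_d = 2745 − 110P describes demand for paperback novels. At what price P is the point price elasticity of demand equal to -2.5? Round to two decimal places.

Ed = −110P/(2745 − 110P). Set this equal to -2.5:
110P = 2.5·(2745 − 110P) ⇒ 110P(1 + 2.5) = 2.5·2745
P = 2.5·2745 / (110·3.5) = 17.8246…

17.82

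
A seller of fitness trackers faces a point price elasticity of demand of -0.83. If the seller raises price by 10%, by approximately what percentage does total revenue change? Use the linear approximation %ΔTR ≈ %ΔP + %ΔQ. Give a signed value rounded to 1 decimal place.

+1.7%

%ΔQ ≈ Ed × %ΔP = (-0.83) × (+10%) = -8.3000%
%ΔTR ≈ %ΔP + %ΔQ = (+10%) + (-8.3000%) = +1.7000%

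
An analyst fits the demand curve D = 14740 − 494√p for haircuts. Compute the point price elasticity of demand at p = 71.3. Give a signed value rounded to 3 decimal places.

-0.197

dD/dp = −494/(2√p) = -29.2518. At p = 71.3, D = 10568.7.
Ed = (dD/dp)·(p/D) = (-29.2518) × (71.3/10568.7) = -0.19734…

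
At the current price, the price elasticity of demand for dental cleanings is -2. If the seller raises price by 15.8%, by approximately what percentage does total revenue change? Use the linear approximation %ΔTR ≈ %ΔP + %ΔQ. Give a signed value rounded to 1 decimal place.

%ΔQ ≈ Ed × %ΔP = (-2) × (+15.8%) = -31.6000%
%ΔTR ≈ %ΔP + %ΔQ = (+15.8%) + (-31.6000%) = -15.8000%

-15.8%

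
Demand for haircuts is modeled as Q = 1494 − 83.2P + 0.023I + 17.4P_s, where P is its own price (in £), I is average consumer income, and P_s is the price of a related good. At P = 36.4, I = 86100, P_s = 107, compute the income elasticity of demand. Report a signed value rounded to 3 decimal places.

At the given values, Q = 1494 − 83.2(36.4) + 0.023(86100) + 17.4(107) = 2307.62.
∂Q/∂I = 0.023.
E = (0.023) × (86100/2307.62) = 0.85815…

0.858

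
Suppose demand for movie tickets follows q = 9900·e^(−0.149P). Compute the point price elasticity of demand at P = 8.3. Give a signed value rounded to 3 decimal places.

dq/dP = −0.149·q = -428.282. At P = 8.3, q = 2874.37.
Ed = (dq/dP)·(P/q) = (-428.282) × (8.3/2874.37) = -1.2367

-1.237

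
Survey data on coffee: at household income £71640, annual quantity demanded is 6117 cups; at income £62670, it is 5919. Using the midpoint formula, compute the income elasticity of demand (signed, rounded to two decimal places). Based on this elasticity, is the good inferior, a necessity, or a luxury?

%ΔQ = (5919 − 6117)/[( 6117 + 5919)/2] = -198/6018 = -0.032901…
%ΔIncome = (62670 − 71640)/[( 71640 + 62670)/2] = -8970/67155 = -0.133571…
E_income = (-198/6018) / (-8970/67155) = 0.2463…
0 < E_income < 1 ⇒ normal good, necessity.

0.25; necessity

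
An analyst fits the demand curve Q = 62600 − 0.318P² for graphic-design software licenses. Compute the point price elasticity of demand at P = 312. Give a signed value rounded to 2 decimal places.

-1.96

dQ/dP = −2·0.318·P = -198.432. At P = 312, Q = 31644.608.
Ed = (dQ/dP)·(P/Q) = (-198.432) × (312/31644.608) = -1.9564…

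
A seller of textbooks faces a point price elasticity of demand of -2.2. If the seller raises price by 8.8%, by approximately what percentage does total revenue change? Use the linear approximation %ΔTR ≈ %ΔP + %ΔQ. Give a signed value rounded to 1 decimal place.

%ΔQ ≈ Ed × %ΔP = (-2.2) × (+8.8%) = -19.3600%
%ΔTR ≈ %ΔP + %ΔQ = (+8.8%) + (-19.3600%) = -10.5600%

-10.6%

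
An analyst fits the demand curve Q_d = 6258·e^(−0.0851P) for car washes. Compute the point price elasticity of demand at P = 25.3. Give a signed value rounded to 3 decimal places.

-2.153

dQ_d/dP = −0.0851·Q_d = -61.8466. At P = 25.3, Q_d = 726.752.
Ed = (dQ_d/dP)·(P/Q_d) = (-61.8466) × (25.3/726.752) = -2.15303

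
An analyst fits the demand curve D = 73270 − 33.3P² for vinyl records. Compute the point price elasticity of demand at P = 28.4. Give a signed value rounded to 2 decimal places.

-1.16

dD/dP = −2·33.3·P = -1891.44. At P = 28.4, D = 46411.552.
Ed = (dD/dP)·(P/D) = (-1891.44) × (28.4/46411.552) = -1.1574…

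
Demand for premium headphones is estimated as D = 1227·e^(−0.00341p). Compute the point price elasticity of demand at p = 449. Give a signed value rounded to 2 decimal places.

-1.53

dD/dp = −0.00341·D = -0.905013. At p = 449, D = 265.4.
Ed = (dD/dp)·(p/D) = (-0.905013) × (449/265.4) = -1.5310…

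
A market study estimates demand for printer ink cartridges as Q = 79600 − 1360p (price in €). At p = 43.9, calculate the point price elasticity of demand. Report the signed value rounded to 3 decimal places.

dQ/dp = −1360. At p = 43.9, Q = 79600 − 1360(43.9) = 19896.
Ed = (dQ/dp)·(p/Q) = −1360 × (43.9/19896) = -3.00080…

-3.001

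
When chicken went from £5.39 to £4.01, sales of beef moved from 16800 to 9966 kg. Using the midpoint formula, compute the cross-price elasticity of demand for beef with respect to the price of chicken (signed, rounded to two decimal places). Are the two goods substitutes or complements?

%ΔQ_{beef} = (9966 − 16800)/avg = -6834/13383 = -0.510647…
%ΔP_{chicken} = (4.01 − 5.39)/avg = -1.38/4.7 = -0.293617…
E_cross = (-6834/13383) / (-1.38/4.7) = 1.7391…
E_cross > 0 ⇒ the goods are substitutes.

1.74; substitutes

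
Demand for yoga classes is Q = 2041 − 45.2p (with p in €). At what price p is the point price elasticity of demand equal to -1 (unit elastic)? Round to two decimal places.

22.58

Ed = −45.2p/(2041 − 45.2p). Set this equal to -1:
45.2p = 1·(2041 − 45.2p) ⇒ 45.2p(1 + 1) = 1·2041
p = 1·2041 / (45.2·2) = 22.5774…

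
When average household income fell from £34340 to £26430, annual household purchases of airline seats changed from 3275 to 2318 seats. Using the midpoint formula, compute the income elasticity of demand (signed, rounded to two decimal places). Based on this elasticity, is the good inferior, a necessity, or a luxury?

%ΔQ = (2318 − 3275)/[( 3275 + 2318)/2] = -957/2796.5 = -0.342213…
%ΔIncome = (26430 − 34340)/[( 34340 + 26430)/2] = -7910/30385 = -0.260325…
E_income = (-957/2796.5) / (-7910/30385) = 1.3145…
E_income > 1 ⇒ normal good, luxury.

1.31; luxury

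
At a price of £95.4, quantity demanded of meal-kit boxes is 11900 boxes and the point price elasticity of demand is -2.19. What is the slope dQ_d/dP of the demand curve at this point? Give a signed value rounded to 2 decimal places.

-273.18

Ed = (dQ_d/dP)·(P/Q_d) ⇒ dQ_d/dP = Ed·Q_d/P = (-2.19)·11900/95.4 = -273.1761…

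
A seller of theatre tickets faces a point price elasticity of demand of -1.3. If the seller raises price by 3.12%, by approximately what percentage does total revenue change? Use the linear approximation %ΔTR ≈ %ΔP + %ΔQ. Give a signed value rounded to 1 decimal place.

%ΔQ ≈ Ed × %ΔP = (-1.3) × (+3.12%) = -4.0560%
%ΔTR ≈ %ΔP + %ΔQ = (+3.12%) + (-4.0560%) = -0.9360%

-0.9%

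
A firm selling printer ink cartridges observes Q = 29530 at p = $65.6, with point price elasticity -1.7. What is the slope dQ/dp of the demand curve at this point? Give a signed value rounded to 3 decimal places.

-765.259

Ed = (dQ/dp)·(p/Q) ⇒ dQ/dp = Ed·Q/p = (-1.7)·29530/65.6 = -765.25914…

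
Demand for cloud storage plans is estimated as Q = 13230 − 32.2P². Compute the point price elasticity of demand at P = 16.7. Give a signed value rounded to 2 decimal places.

-4.23

dQ/dP = −2·32.2·P = -1075.48. At P = 16.7, Q = 4249.742.
Ed = (dQ/dP)·(P/Q) = (-1075.48) × (16.7/4249.742) = -4.2262…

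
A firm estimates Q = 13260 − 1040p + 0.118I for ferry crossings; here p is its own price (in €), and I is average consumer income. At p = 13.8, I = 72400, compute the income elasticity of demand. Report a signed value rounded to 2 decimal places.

1.15

At the given values, Q = 13260 − 1040(13.8) + 0.118(72400) = 7451.2.
∂Q/∂I = 0.118.
E = (0.118) × (72400/7451.2) = 1.1465…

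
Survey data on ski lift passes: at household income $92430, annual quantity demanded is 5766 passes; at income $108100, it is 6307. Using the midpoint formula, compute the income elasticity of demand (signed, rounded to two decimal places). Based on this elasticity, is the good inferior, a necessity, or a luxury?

%ΔQ = (6307 − 5766)/[( 5766 + 6307)/2] = 541/6036.5 = 0.089621…
%ΔIncome = (108100 − 92430)/[( 92430 + 108100)/2] = 15670/100265 = 0.156285…
E_income = (541/6036.5) / (15670/100265) = 0.5734…
0 < E_income < 1 ⇒ normal good, necessity.

0.57; necessity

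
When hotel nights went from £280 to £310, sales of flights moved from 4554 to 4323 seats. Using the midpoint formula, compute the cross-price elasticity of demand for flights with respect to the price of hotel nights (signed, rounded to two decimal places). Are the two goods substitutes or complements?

-0.51; complements

%ΔQ_{flights} = (4323 − 4554)/avg = -231/4438.5 = -0.052044…
%ΔP_{hotel nights} = (310 − 280)/avg = 30/295 = 0.101694…
E_cross = (-231/4438.5) / (30/295) = -0.5117…
E_cross < 0 ⇒ the goods are complements.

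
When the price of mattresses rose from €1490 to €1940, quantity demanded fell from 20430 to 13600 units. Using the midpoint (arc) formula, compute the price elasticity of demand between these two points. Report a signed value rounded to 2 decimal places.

-1.53

%ΔQ = (13600 − 20430) / [(20430 + 13600)/2] = -6830/17015 = -0.401410…
%ΔP = (1940 − 1490) / [(1490 + 1940)/2] = 450/1715 = 0.262390…
Arc Ed = %ΔQ / %ΔP = (-6830/17015) / (450/1715) = -1.5298…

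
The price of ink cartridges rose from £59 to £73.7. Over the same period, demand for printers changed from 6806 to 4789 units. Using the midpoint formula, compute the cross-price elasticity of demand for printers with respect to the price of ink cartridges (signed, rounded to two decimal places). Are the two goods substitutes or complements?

%ΔQ_{printers} = (4789 − 6806)/avg = -2017/5797.5 = -0.347908…
%ΔP_{ink cartridges} = (73.7 − 59)/avg = 14.7/66.35 = 0.221552…
E_cross = (-2017/5797.5) / (14.7/66.35) = -1.5703…
E_cross < 0 ⇒ the goods are complements.

-1.57; complements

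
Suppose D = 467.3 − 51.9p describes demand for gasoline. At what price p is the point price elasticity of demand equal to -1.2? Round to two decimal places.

4.91

Ed = −51.9p/(467.3 − 51.9p). Set this equal to -1.2:
51.9p = 1.2·(467.3 − 51.9p) ⇒ 51.9p(1 + 1.2) = 1.2·467.3
p = 1.2·467.3 / (51.9·2.2) = 4.9111…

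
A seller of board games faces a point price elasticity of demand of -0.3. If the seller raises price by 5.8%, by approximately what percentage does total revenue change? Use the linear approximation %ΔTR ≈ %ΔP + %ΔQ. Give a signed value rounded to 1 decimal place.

+4.1%

%ΔQ ≈ Ed × %ΔP = (-0.3) × (+5.8%) = -1.7400%
%ΔTR ≈ %ΔP + %ΔQ = (+5.8%) + (-1.7400%) = +4.0600%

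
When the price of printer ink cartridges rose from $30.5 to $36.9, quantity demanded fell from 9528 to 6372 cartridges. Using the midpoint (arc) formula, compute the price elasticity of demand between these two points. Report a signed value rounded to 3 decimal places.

%ΔQ = (6372 − 9528) / [(9528 + 6372)/2] = -3156/7950 = -0.396981…
%ΔP = (36.9 − 30.5) / [(30.5 + 36.9)/2] = 6.4/33.7 = 0.189910…
Arc Ed = %ΔQ / %ΔP = (-3156/7950) / (6.4/33.7) = -2.09035…

-2.090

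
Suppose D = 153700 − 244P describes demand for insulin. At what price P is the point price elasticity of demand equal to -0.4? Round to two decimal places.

Ed = −244P/(153700 − 244P). Set this equal to -0.4:
244P = 0.4·(153700 − 244P) ⇒ 244P(1 + 0.4) = 0.4·153700
P = 0.4·153700 / (244·1.4) = 179.9765…

179.98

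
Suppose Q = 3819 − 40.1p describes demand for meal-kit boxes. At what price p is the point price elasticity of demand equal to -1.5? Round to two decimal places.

57.14

Ed = −40.1p/(3819 − 40.1p). Set this equal to -1.5:
40.1p = 1.5·(3819 − 40.1p) ⇒ 40.1p(1 + 1.5) = 1.5·3819
p = 1.5·3819 / (40.1·2.5) = 57.1421…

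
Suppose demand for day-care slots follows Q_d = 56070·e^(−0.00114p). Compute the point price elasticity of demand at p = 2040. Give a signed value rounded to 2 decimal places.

dQ_d/dp = −0.00114·Q_d = -6.24655. At p = 2040, Q_d = 5479.43.
Ed = (dQ_d/dp)·(p/Q_d) = (-6.24655) × (2040/5479.43) = -2.3256

-2.33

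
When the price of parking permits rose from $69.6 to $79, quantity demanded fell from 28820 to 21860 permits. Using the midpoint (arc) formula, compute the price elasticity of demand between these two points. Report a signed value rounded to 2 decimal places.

%ΔQ = (21860 − 28820) / [(28820 + 21860)/2] = -6960/25340 = -0.274664…
%ΔP = (79 − 69.6) / [(69.6 + 79)/2] = 9.4/74.3 = 0.126514…
Arc Ed = %ΔQ / %ΔP = (-6960/25340) / (9.4/74.3) = -2.1710…

-2.17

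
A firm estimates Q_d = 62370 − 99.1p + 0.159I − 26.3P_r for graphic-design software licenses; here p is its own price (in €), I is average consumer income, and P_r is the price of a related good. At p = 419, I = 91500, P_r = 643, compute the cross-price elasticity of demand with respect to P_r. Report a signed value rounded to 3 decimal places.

-0.915

At the given values, Q_d = 62370 − 99.1(419) + 0.159(91500) − 26.3(643) = 18484.7.
∂Q_d/∂P_r = -26.3.
E = (-26.3) × (643/18484.7) = -0.91485…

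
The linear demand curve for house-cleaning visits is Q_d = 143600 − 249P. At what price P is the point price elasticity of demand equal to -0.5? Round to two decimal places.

Ed = −249P/(143600 − 249P). Set this equal to -0.5:
249P = 0.5·(143600 − 249P) ⇒ 249P(1 + 0.5) = 0.5·143600
P = 0.5·143600 / (249·1.5) = 192.2356…

192.24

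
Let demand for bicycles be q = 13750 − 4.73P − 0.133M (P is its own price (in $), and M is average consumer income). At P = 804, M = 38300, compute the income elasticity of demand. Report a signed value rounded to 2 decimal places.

-1.05

At the given values, q = 13750 − 4.73(804) − 0.133(38300) = 4853.18.
∂q/∂M = -0.133.
E = (-0.133) × (38300/4853.18) = -1.0496…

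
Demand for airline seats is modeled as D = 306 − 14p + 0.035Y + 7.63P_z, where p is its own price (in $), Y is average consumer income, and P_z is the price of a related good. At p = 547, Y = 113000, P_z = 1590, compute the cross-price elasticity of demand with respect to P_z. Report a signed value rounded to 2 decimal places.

At the given values, D = 306 − 14(547) + 0.035(113000) + 7.63(1590) = 8734.7.
∂D/∂P_z = 7.63.
E = (7.63) × (1590/8734.7) = 1.3889…

1.39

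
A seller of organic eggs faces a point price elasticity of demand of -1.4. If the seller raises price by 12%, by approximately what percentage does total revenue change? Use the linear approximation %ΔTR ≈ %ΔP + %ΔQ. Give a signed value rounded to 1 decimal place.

%ΔQ ≈ Ed × %ΔP = (-1.4) × (+12%) = -16.8000%
%ΔTR ≈ %ΔP + %ΔQ = (+12%) + (-16.8000%) = -4.8000%

-4.8%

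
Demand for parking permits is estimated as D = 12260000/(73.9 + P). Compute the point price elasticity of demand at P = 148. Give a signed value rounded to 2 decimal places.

-0.67

dD/dP = −12260000/(73.9 + P)² = -248.987. At P = 148, D = 55250.1.
Ed = (dD/dP)·(P/D) = (-248.987) × (148/55250.1) = -0.6669…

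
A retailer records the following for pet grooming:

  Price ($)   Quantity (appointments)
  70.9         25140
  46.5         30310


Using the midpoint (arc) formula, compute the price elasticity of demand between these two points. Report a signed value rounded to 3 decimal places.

%ΔQ = (30310 − 25140) / [(25140 + 30310)/2] = 5170/27725 = 0.186474…
%ΔP = (46.5 − 70.9) / [(70.9 + 46.5)/2] = -24.4/58.7 = -0.415672…
Arc Ed = %ΔQ / %ΔP = (5170/27725) / (-24.4/58.7) = -0.44860…

-0.449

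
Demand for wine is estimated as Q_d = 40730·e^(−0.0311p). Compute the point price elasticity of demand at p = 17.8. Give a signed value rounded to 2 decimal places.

dQ_d/dp = −0.0311·Q_d = -728.212. At p = 17.8, Q_d = 23415.2.
Ed = (dQ_d/dp)·(p/Q_d) = (-728.212) × (17.8/23415.2) = -0.5535…

-0.55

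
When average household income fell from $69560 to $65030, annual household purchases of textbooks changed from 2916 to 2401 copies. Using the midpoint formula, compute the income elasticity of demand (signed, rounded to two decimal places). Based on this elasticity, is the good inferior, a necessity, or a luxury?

2.88; luxury

%ΔQ = (2401 − 2916)/[( 2916 + 2401)/2] = -515/2658.5 = -0.193718…
%ΔIncome = (65030 − 69560)/[( 69560 + 65030)/2] = -4530/67295 = -0.067315…
E_income = (-515/2658.5) / (-4530/67295) = 2.8777…
E_income > 1 ⇒ normal good, luxury.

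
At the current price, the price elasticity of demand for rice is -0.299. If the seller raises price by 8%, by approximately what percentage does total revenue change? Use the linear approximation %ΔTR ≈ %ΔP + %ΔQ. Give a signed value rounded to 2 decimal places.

+5.61%

%ΔQ ≈ Ed × %ΔP = (-0.299) × (+8%) = -2.3920%
%ΔTR ≈ %ΔP + %ΔQ = (+8%) + (-2.3920%) = +5.6080%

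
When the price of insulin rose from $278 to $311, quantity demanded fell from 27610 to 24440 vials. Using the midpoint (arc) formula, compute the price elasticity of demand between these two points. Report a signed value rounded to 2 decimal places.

%ΔQ = (24440 − 27610) / [(27610 + 24440)/2] = -3170/26025 = -0.121805…
%ΔP = (311 − 278) / [(278 + 311)/2] = 33/294.5 = 0.112054…
Arc Ed = %ΔQ / %ΔP = (-3170/26025) / (33/294.5) = -1.0870…

-1.09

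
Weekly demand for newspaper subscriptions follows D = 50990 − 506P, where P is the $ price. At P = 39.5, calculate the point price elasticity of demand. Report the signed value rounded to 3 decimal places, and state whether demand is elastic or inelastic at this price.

-0.645; inelastic

dD/dP = −506. At P = 39.5, D = 50990 − 506(39.5) = 31003.
Ed = (dD/dP)·(P/D) = −506 × (39.5/31003) = -0.64467…
|Ed| = 0.645 < 1, so demand is inelastic.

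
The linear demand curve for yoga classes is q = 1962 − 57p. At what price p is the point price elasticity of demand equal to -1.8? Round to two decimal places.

22.13

Ed = −57p/(1962 − 57p). Set this equal to -1.8:
57p = 1.8·(1962 − 57p) ⇒ 57p(1 + 1.8) = 1.8·1962
p = 1.8·1962 / (57·2.8) = 22.1278…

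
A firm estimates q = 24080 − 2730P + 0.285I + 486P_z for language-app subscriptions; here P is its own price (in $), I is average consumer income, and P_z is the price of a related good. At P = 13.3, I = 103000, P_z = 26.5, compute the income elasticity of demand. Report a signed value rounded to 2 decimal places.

0.98

At the given values, q = 24080 − 2730(13.3) + 0.285(103000) + 486(26.5) = 30005.
∂q/∂I = 0.285.
E = (0.285) × (103000/30005) = 0.9783…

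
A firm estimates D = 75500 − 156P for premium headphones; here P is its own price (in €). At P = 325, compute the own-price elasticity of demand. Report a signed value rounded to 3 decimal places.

At the given values, D = 75500 − 156(325) = 24800.
∂D/∂P = −156.
E = (-156) × (325/24800) = -2.04435…

-2.044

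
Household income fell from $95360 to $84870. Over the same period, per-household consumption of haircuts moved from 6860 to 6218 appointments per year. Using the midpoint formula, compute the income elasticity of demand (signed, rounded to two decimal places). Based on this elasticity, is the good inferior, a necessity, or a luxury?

%ΔQ = (6218 − 6860)/[( 6860 + 6218)/2] = -642/6539 = -0.098180…
%ΔIncome = (84870 − 95360)/[( 95360 + 84870)/2] = -10490/90115 = -0.116406…
E_income = (-642/6539) / (-10490/90115) = 0.8434…
0 < E_income < 1 ⇒ normal good, necessity.

0.84; necessity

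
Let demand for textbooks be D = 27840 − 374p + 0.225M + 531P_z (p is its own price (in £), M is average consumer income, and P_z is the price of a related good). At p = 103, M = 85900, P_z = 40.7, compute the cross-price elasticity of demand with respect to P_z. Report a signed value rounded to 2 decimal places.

At the given values, D = 27840 − 374(103) + 0.225(85900) + 531(40.7) = 30257.2.
∂D/∂P_z = 531.
E = (531) × (40.7/30257.2) = 0.7142…

0.71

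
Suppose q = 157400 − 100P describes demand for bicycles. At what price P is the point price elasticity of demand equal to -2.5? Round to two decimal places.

Ed = −100P/(157400 − 100P). Set this equal to -2.5:
100P = 2.5·(157400 − 100P) ⇒ 100P(1 + 2.5) = 2.5·157400
P = 2.5·157400 / (100·3.5) = 1124.2857…

1124.29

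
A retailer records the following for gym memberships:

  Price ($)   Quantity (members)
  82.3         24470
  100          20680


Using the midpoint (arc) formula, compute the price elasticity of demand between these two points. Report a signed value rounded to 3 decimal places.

-0.865

%ΔQ = (20680 − 24470) / [(24470 + 20680)/2] = -3790/22575 = -0.167884…
%ΔP = (100 − 82.3) / [(82.3 + 100)/2] = 17.7/91.15 = 0.194185…
Arc Ed = %ΔQ / %ΔP = (-3790/22575) / (17.7/91.15) = -0.86455…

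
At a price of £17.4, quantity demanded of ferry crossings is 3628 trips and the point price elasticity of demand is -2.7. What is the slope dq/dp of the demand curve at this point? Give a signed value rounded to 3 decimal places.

-562.966

Ed = (dq/dp)·(p/q) ⇒ dq/dp = Ed·q/p = (-2.7)·3628/17.4 = -562.96551…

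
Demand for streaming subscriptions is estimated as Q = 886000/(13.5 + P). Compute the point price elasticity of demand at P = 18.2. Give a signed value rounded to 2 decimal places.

dQ/dP = −886000/(13.5 + P)² = -881.689. At P = 18.2, Q = 27949.5.
Ed = (dQ/dP)·(P/Q) = (-881.689) × (18.2/27949.5) = -0.5741…

-0.57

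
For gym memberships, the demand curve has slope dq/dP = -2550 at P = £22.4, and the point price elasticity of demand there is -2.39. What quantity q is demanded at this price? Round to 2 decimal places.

Ed = (dq/dP)·(P/q) ⇒ q = (dq/dP)·P/Ed = (-2550)·22.4/(-2.39) = 23899.5815…

23899.58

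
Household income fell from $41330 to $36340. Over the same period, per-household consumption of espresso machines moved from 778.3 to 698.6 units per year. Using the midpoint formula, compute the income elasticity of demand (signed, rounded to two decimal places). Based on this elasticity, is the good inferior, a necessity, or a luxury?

%ΔQ = (698.6 − 778.3)/[( 778.3 + 698.6)/2] = -79.7/738.45 = -0.107928…
%ΔIncome = (36340 − 41330)/[( 41330 + 36340)/2] = -4990/38835 = -0.128492…
E_income = (-79.7/738.45) / (-4990/38835) = 0.8399…
0 < E_income < 1 ⇒ normal good, necessity.

0.84; necessity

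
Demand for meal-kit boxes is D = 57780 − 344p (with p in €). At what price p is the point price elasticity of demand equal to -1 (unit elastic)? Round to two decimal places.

Ed = −344p/(57780 − 344p). Set this equal to -1:
344p = 1·(57780 − 344p) ⇒ 344p(1 + 1) = 1·57780
p = 1·57780 / (344·2) = 83.9825…

83.98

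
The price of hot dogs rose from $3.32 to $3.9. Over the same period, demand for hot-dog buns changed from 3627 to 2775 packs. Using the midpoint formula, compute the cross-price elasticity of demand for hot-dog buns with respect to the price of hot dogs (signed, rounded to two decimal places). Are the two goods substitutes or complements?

-1.66; complements

%ΔQ_{hot-dog buns} = (2775 − 3627)/avg = -852/3201 = -0.266166…
%ΔP_{hot dogs} = (3.9 − 3.32)/avg = 0.58/3.61 = 0.160664…
E_cross = (-852/3201) / (0.58/3.61) = -1.6566…
E_cross < 0 ⇒ the goods are complements.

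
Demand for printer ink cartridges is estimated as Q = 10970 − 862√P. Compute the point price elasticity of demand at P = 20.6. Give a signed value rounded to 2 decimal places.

dQ/dP = −862/(2√P) = -94.9606. At P = 20.6, Q = 7057.62.
Ed = (dQ/dP)·(P/Q) = (-94.9606) × (20.6/7057.62) = -0.2771…

-0.28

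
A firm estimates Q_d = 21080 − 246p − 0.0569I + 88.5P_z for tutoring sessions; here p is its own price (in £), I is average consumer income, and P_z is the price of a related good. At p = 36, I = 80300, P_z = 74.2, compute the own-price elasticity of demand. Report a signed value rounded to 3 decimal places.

At the given values, Q_d = 21080 − 246(36) − 0.0569(80300) + 88.5(74.2) = 14221.63.
∂Q_d/∂p = −246.
E = (-246) × (36/14221.63) = -0.62271…

-0.623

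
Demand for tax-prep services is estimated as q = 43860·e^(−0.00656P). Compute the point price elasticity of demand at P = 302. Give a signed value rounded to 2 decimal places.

-1.98

dq/dP = −0.00656·q = -39.681. At P = 302, q = 6048.94.
Ed = (dq/dP)·(P/q) = (-39.681) × (302/6048.94) = -1.9811…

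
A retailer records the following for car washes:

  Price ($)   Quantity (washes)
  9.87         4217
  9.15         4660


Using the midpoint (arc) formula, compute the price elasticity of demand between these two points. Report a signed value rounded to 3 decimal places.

-1.318

%ΔQ = (4660 − 4217) / [(4217 + 4660)/2] = 443/4438.5 = 0.099808…
%ΔP = (9.15 − 9.87) / [(9.87 + 9.15)/2] = -0.72/9.51 = -0.075709…
Arc Ed = %ΔQ / %ΔP = (443/4438.5) / (-0.72/9.51) = -1.31830…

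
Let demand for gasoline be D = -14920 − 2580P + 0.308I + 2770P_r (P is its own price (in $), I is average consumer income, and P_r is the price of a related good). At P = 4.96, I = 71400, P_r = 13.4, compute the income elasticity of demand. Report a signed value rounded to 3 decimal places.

0.701

At the given values, D = -14920 − 2580(4.96) + 0.308(71400) + 2770(13.4) = 31392.4.
∂D/∂I = 0.308.
E = (0.308) × (71400/31392.4) = 0.70052…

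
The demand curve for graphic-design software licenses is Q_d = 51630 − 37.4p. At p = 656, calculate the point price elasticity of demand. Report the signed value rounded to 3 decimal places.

dQ_d/dp = −37.4. At p = 656, Q_d = 51630 − 37.4(656) = 27095.6.
Ed = (dQ_d/dp)·(p/Q_d) = −37.4 × (656/27095.6) = -0.90547…

-0.905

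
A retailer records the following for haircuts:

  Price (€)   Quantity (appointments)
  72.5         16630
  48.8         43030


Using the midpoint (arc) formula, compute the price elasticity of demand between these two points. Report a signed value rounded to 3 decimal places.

-2.265

%ΔQ = (43030 − 16630) / [(16630 + 43030)/2] = 26400/29830 = 0.885015…
%ΔP = (48.8 − 72.5) / [(72.5 + 48.8)/2] = -23.7/60.65 = -0.390766…
Arc Ed = %ΔQ / %ΔP = (26400/29830) / (-23.7/60.65) = -2.26481…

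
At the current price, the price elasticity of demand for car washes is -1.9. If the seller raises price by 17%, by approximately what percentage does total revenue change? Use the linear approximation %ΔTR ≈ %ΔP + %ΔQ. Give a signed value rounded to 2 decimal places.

%ΔQ ≈ Ed × %ΔP = (-1.9) × (+17%) = -32.3000%
%ΔTR ≈ %ΔP + %ΔQ = (+17%) + (-32.3000%) = -15.3000%

-15.30%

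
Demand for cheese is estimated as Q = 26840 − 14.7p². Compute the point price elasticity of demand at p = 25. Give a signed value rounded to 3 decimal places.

-1.041

dQ/dp = −2·14.7·p = -735. At p = 25, Q = 17652.5.
Ed = (dQ/dp)·(p/Q) = (-735) × (25/17652.5) = -1.04092…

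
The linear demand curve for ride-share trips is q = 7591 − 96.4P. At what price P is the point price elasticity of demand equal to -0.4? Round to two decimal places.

Ed = −96.4P/(7591 − 96.4P). Set this equal to -0.4:
96.4P = 0.4·(7591 − 96.4P) ⇒ 96.4P(1 + 0.4) = 0.4·7591
P = 0.4·7591 / (96.4·1.4) = 22.4985…

22.50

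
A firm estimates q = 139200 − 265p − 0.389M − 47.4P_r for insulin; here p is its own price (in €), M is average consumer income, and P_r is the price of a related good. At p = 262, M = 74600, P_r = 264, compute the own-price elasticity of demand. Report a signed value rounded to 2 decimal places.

At the given values, q = 139200 − 265(262) − 0.389(74600) − 47.4(264) = 28237.
∂q/∂p = −265.
E = (-265) × (262/28237) = -2.4588…

-2.46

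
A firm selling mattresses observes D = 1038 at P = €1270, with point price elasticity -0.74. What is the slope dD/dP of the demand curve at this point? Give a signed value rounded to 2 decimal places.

Ed = (dD/dP)·(P/D) ⇒ dD/dP = Ed·D/P = (-0.74)·1038/1270 = -0.6048…

-0.60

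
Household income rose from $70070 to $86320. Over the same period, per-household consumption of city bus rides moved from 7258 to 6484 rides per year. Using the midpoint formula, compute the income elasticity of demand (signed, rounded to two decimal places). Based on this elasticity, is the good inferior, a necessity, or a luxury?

%ΔQ = (6484 − 7258)/[( 7258 + 6484)/2] = -774/6871 = -0.112647…
%ΔIncome = (86320 − 70070)/[( 70070 + 86320)/2] = 16250/78195 = 0.207813…
E_income = (-774/6871) / (16250/78195) = -0.5420…
E_income < 0 ⇒ inferior good.

-0.54; inferior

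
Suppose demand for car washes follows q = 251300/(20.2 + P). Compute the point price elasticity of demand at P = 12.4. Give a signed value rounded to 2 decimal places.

-0.38

dq/dP = −251300/(20.2 + P)² = -236.46. At P = 12.4, q = 7708.59.
Ed = (dq/dP)·(P/q) = (-236.46) × (12.4/7708.59) = -0.3803…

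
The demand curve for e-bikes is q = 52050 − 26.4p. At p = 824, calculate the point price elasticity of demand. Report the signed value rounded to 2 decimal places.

dq/dp = −26.4. At p = 824, q = 52050 − 26.4(824) = 30296.4.
Ed = (dq/dp)·(p/q) = −26.4 × (824/30296.4) = -0.7180…

-0.72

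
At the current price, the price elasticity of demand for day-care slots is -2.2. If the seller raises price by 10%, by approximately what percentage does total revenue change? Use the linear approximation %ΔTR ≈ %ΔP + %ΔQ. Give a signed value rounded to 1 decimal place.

-12.0%

%ΔQ ≈ Ed × %ΔP = (-2.2) × (+10%) = -22.0000%
%ΔTR ≈ %ΔP + %ΔQ = (+10%) + (-22.0000%) = -12.0000%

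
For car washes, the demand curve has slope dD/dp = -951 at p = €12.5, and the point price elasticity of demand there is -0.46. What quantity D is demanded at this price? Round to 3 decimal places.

25842.391

Ed = (dD/dp)·(p/D) ⇒ D = (dD/dp)·p/Ed = (-951)·12.5/(-0.46) = 25842.39130…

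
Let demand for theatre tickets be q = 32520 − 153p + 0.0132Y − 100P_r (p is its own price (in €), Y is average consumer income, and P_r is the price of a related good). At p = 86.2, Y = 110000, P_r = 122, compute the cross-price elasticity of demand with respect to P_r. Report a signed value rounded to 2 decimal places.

-1.42

At the given values, q = 32520 − 153(86.2) + 0.0132(110000) − 100(122) = 8583.4.
∂q/∂P_r = -100.
E = (-100) × (122/8583.4) = -1.4213…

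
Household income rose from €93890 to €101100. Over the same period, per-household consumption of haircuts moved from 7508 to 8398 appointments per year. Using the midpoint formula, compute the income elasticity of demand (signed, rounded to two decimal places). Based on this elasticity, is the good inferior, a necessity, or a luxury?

%ΔQ = (8398 − 7508)/[( 7508 + 8398)/2] = 890/7953 = 0.111907…
%ΔIncome = (101100 − 93890)/[( 93890 + 101100)/2] = 7210/97495 = 0.073952…
E_income = (890/7953) / (7210/97495) = 1.5132…
E_income > 1 ⇒ normal good, luxury.

1.51; luxury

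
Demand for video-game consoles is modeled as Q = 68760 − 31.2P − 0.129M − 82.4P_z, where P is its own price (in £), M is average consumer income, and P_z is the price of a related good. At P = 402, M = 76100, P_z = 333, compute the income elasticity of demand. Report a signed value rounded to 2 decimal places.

At the given values, Q = 68760 − 31.2(402) − 0.129(76100) − 82.4(333) = 18961.5.
∂Q/∂M = -0.129.
E = (-0.129) × (76100/18961.5) = -0.5177…

-0.52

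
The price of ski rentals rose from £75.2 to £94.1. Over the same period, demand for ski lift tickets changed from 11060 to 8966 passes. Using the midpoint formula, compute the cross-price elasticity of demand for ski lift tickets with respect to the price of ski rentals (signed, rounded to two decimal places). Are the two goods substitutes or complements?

-0.94; complements

%ΔQ_{ski lift tickets} = (8966 − 11060)/avg = -2094/10013 = -0.209128…
%ΔP_{ski rentals} = (94.1 − 75.2)/avg = 18.9/84.65 = 0.223272…
E_cross = (-2094/10013) / (18.9/84.65) = -0.9366…
E_cross < 0 ⇒ the goods are complements.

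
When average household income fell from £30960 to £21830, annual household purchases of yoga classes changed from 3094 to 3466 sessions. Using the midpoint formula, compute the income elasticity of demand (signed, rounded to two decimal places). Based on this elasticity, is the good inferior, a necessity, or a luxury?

%ΔQ = (3466 − 3094)/[( 3094 + 3466)/2] = 372/3280 = 0.113414…
%ΔIncome = (21830 − 30960)/[( 30960 + 21830)/2] = -9130/26395 = -0.345898…
E_income = (372/3280) / (-9130/26395) = -0.3278…
E_income < 0 ⇒ inferior good.

-0.33; inferior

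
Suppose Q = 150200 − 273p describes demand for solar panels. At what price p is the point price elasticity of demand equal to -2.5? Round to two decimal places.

Ed = −273p/(150200 − 273p). Set this equal to -2.5:
273p = 2.5·(150200 − 273p) ⇒ 273p(1 + 2.5) = 2.5·150200
p = 2.5·150200 / (273·3.5) = 392.9879…

392.99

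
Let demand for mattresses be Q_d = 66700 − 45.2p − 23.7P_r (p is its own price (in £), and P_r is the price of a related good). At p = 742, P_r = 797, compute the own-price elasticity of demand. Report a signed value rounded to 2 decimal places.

-2.35

At the given values, Q_d = 66700 − 45.2(742) − 23.7(797) = 14272.7.
∂Q_d/∂p = −45.2.
E = (-45.2) × (742/14272.7) = -2.3498…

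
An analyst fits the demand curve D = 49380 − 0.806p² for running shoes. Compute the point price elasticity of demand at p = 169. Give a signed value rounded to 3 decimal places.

dD/dp = −2·0.806·p = -272.428. At p = 169, D = 26359.834.
Ed = (dD/dp)·(p/D) = (-272.428) × (169/26359.834) = -1.74660…

-1.747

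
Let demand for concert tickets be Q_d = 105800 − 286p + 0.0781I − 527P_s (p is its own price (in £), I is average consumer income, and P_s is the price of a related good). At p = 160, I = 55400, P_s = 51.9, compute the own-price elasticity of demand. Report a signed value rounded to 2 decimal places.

At the given values, Q_d = 105800 − 286(160) + 0.0781(55400) − 527(51.9) = 37015.44.
∂Q_d/∂p = −286.
E = (-286) × (160/37015.44) = -1.2362…

-1.24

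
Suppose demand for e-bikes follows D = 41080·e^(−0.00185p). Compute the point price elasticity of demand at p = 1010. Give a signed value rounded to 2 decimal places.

-1.87

dD/dp = −0.00185·D = -11.7307. At p = 1010, D = 6340.9.
Ed = (dD/dp)·(p/D) = (-11.7307) × (1010/6340.9) = -1.8685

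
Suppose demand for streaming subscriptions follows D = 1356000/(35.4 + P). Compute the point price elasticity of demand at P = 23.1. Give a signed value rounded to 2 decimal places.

-0.39

dD/dP = −1356000/(35.4 + P)² = -396.231. At P = 23.1, D = 23179.5.
Ed = (dD/dP)·(P/D) = (-396.231) × (23.1/23179.5) = -0.3948…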